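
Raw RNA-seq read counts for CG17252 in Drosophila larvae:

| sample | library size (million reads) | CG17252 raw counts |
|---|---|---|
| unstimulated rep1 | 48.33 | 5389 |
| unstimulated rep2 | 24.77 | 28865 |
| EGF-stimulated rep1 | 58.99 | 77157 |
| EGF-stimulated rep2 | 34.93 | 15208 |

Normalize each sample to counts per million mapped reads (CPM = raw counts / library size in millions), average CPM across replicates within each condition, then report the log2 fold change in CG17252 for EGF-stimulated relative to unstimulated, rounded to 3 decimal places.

0.449

CPM(unstimulated rep1) = 5389 / 48.33 = 111.5042
CPM(unstimulated rep2) = 28865 / 24.77 = 1165.3210
CPM(EGF-stimulated rep1) = 77157 / 58.99 = 1307.9675
CPM(EGF-stimulated rep2) = 15208 / 34.93 = 435.3851
mean CPM(unstimulated) = 638.4126; mean CPM(EGF-stimulated) = 871.6763
Fold change = 871.6763 / 638.4126 = 1.36538
log2(1.36538) = 0.4493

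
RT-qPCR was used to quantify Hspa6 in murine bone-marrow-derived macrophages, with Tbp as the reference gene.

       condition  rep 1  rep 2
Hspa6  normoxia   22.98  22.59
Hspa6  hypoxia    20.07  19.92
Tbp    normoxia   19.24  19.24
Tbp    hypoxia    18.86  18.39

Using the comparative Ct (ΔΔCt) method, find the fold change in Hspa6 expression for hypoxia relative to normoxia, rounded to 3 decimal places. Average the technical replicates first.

Mean Ct: Hspa6 normoxia 22.785; Hspa6 hypoxia 19.995; Tbp normoxia 19.240; Tbp hypoxia 18.625
ΔCt(normoxia) = 22.785 − 19.240 = 3.545
ΔCt(hypoxia) = 19.995 − 18.625 = 1.370
ΔΔCt = 1.370 − 3.545 = -2.175
Fold change = 2^(−(-2.175)) = 2^2.175 = 4.5159

4.516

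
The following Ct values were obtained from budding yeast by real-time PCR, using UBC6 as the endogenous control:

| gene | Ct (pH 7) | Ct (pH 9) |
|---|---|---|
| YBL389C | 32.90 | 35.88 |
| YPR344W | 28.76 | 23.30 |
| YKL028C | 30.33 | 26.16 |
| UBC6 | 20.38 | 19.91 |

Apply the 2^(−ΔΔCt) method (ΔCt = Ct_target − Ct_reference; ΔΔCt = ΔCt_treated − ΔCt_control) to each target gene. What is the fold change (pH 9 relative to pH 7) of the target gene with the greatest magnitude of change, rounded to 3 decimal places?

31.779

YBL389C: ΔΔCt = (35.88−19.91) − (32.90−20.38) = 15.97 − 12.52 = 3.45; fold change = 2^-3.45 = 0.092
YPR344W: ΔΔCt = (23.30−19.91) − (28.76−20.38) = 3.39 − 8.38 = -4.99; fold change = 2^4.99 = 31.779
YKL028C: ΔΔCt = (26.16−19.91) − (30.33−20.38) = 6.25 − 9.95 = -3.70; fold change = 2^3.70 = 12.996
YPR344W has the largest |ΔΔCt| = 4.99.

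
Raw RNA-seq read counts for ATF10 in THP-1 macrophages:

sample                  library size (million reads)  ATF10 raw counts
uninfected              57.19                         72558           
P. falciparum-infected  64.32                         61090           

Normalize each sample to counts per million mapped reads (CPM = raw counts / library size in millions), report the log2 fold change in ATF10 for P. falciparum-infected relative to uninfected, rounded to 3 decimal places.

-0.418

CPM(uninfected) = 72558 / 57.19 = 1268.7183
CPM(P. falciparum-infected) = 61090 / 64.32 = 949.7823
Fold change = 949.7823 / 1268.7183 = 0.74862
log2(0.74862) = -0.4177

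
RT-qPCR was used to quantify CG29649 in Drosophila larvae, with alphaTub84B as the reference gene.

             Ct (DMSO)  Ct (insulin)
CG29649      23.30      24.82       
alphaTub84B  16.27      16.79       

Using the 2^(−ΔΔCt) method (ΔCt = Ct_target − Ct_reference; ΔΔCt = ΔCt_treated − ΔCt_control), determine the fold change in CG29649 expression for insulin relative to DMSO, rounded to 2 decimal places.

ΔCt(DMSO) = 23.300 − 16.270 = 7.030
ΔCt(insulin) = 24.820 − 16.790 = 8.030
ΔΔCt = 8.030 − 7.030 = 1.000
Fold change = 2^(−1.000) = 0.500

0.50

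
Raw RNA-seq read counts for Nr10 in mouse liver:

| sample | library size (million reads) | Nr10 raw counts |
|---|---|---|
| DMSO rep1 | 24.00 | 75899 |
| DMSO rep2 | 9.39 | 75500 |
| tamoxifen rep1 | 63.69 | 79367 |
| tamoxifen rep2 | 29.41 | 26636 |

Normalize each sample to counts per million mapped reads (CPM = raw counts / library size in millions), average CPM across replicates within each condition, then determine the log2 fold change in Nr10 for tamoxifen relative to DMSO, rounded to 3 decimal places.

CPM(DMSO rep1) = 75899 / 24.00 = 3162.4583
CPM(DMSO rep2) = 75500 / 9.39 = 8040.4686
CPM(tamoxifen rep1) = 79367 / 63.69 = 1246.1454
CPM(tamoxifen rep2) = 26636 / 29.41 = 905.6783
mean CPM(DMSO) = 5601.4635; mean CPM(tamoxifen) = 1075.9119
Fold change = 1075.9119 / 5601.4635 = 0.19208
log2(0.19208) = -2.3802

-2.380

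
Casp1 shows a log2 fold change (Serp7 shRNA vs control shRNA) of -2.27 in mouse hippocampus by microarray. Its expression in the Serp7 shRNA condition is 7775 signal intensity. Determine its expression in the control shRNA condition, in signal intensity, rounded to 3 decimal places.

Fold change = 2^(-2.27) = 0.2073
control shRNA expression = 7775 / 0.2073 = 37500.623

37500.623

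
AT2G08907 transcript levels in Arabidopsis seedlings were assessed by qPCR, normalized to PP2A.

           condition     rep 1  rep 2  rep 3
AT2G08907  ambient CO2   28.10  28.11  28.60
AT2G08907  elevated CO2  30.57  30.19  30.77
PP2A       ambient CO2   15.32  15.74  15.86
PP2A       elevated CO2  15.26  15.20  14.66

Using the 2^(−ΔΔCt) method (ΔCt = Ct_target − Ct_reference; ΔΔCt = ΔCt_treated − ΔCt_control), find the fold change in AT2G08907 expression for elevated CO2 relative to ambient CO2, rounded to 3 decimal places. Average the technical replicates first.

Mean Ct: AT2G08907 ambient CO2 28.270; AT2G08907 elevated CO2 30.510; PP2A ambient CO2 15.640; PP2A elevated CO2 15.040
ΔCt(ambient CO2) = 28.270 − 15.640 = 12.630
ΔCt(elevated CO2) = 30.510 − 15.040 = 15.470
ΔΔCt = 15.470 − 12.630 = 2.840
Fold change = 2^(−2.840) = 0.1397

0.140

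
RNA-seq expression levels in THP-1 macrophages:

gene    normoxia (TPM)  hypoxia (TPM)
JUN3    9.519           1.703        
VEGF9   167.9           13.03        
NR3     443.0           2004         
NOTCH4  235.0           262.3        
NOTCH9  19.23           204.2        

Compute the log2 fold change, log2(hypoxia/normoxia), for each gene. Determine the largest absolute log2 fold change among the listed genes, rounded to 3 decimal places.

3.688

log2(1.703/9.519) = -2.483  (JUN3)
log2(13.03/167.9) = -3.688  (VEGF9)
log2(2004/443.0) = 2.178  (NR3)
log2(262.3/235.0) = 0.159  (NOTCH4)
log2(204.2/19.23) = 3.409  (NOTCH9)
The largest magnitude belongs to VEGF9.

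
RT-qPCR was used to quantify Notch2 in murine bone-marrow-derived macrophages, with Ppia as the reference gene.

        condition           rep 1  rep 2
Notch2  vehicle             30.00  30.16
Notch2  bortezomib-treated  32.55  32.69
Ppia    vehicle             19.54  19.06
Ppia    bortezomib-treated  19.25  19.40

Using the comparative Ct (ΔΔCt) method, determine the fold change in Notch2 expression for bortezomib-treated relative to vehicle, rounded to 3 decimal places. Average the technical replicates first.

0.175

Mean Ct: Notch2 vehicle 30.080; Notch2 bortezomib-treated 32.620; Ppia vehicle 19.300; Ppia bortezomib-treated 19.325
ΔCt(vehicle) = 30.080 − 19.300 = 10.780
ΔCt(bortezomib-treated) = 32.620 − 19.325 = 13.295
ΔΔCt = 13.295 − 10.780 = 2.515
Fold change = 2^(−2.515) = 0.1749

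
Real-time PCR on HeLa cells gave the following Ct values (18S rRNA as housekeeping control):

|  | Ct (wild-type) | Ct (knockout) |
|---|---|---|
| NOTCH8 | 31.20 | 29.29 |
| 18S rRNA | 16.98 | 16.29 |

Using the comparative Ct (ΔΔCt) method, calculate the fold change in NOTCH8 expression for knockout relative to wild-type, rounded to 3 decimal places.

ΔCt(wild-type) = 31.200 − 16.980 = 14.220
ΔCt(knockout) = 29.290 − 16.290 = 13.000
ΔΔCt = 13.000 − 14.220 = -1.220
Fold change = 2^(−(-1.220)) = 2^1.220 = 2.3295

2.329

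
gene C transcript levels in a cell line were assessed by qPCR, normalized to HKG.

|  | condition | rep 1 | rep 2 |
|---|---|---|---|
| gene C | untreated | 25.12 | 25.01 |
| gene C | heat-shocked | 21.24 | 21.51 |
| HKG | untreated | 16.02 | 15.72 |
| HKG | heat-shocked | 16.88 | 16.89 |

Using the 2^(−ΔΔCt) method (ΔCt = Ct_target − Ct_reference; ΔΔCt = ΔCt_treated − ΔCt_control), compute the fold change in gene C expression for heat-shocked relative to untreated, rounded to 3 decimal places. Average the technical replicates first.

Mean Ct: gene C untreated 25.065; gene C heat-shocked 21.375; HKG untreated 15.870; HKG heat-shocked 16.885
ΔCt(untreated) = 25.065 − 15.870 = 9.195
ΔCt(heat-shocked) = 21.375 − 16.885 = 4.490
ΔΔCt = 4.490 − 9.195 = -4.705
Fold change = 2^(−(-4.705)) = 2^4.705 = 26.0823

26.082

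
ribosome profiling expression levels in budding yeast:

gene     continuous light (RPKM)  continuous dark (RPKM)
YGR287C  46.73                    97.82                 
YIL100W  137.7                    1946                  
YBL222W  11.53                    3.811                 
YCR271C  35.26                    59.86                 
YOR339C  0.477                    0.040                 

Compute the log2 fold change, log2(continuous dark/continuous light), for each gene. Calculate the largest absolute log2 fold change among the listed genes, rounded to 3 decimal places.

log2(97.82/46.73) = 1.066  (YGR287C)
log2(1946/137.7) = 3.821  (YIL100W)
log2(3.811/11.53) = -1.597  (YBL222W)
log2(59.86/35.26) = 0.764  (YCR271C)
log2(0.040/0.477) = -3.576  (YOR339C)
The largest magnitude belongs to YIL100W.

3.821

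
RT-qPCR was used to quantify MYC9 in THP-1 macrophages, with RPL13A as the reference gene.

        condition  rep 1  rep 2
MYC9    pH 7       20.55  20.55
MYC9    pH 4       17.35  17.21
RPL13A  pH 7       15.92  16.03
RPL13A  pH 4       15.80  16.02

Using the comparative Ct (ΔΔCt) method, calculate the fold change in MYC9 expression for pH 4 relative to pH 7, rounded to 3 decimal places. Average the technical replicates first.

Mean Ct: MYC9 pH 7 20.550; MYC9 pH 4 17.280; RPL13A pH 7 15.975; RPL13A pH 4 15.910
ΔCt(pH 7) = 20.550 − 15.975 = 4.575
ΔCt(pH 4) = 17.280 − 15.910 = 1.370
ΔΔCt = 1.370 − 4.575 = -3.205
Fold change = 2^(−(-3.205)) = 2^3.205 = 9.2215

9.221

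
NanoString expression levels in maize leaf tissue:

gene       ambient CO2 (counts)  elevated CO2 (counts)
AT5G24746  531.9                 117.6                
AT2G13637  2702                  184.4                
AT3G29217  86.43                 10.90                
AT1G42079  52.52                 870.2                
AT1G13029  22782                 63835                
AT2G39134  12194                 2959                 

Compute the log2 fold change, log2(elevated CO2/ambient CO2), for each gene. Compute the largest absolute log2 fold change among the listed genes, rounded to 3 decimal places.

log2(117.6/531.9) = -2.177  (AT5G24746)
log2(184.4/2702) = -3.873  (AT2G13637)
log2(10.90/86.43) = -2.987  (AT3G29217)
log2(870.2/52.52) = 4.050  (AT1G42079)
log2(63835/22782) = 1.486  (AT1G13029)
log2(2959/12194) = -2.043  (AT2G39134)
The largest magnitude belongs to AT1G42079.

4.050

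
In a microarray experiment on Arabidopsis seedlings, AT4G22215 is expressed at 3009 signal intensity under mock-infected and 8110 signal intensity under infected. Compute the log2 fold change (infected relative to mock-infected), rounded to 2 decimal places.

1.43

Fold change = 8110 / 3009 = 2.6952
log2(2.6952) = 1.430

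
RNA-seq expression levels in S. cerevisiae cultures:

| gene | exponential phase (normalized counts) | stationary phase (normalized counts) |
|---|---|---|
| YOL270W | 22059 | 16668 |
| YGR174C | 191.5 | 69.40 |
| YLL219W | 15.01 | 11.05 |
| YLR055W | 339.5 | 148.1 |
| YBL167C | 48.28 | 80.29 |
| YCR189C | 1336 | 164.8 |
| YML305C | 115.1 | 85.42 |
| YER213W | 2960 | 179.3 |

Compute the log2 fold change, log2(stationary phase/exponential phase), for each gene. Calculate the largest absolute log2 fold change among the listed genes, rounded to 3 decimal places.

4.045

log2(16668/22059) = -0.404  (YOL270W)
log2(69.40/191.5) = -1.464  (YGR174C)
log2(11.05/15.01) = -0.442  (YLL219W)
log2(148.1/339.5) = -1.197  (YLR055W)
log2(80.29/48.28) = 0.734  (YBL167C)
log2(164.8/1336) = -3.019  (YCR189C)
log2(85.42/115.1) = -0.430  (YML305C)
log2(179.3/2960) = -4.045  (YER213W)
The largest magnitude belongs to YER213W.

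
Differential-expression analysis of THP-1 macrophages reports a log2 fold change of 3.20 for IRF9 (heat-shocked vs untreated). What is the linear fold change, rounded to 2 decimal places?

Fold change = 2^(3.20) = 9.190

9.19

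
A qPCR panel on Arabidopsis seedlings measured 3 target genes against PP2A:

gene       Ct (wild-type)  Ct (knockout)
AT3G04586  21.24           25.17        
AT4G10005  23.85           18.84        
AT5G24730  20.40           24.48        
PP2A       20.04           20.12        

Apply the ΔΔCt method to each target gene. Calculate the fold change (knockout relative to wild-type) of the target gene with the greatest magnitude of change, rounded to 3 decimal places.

AT3G04586: ΔΔCt = (25.17−20.12) − (21.24−20.04) = 5.05 − 1.20 = 3.85; fold change = 2^-3.85 = 0.069
AT4G10005: ΔΔCt = (18.84−20.12) − (23.85−20.04) = -1.28 − 3.81 = -5.09; fold change = 2^5.09 = 34.060
AT5G24730: ΔΔCt = (24.48−20.12) − (20.40−20.04) = 4.36 − 0.36 = 4.00; fold change = 2^-4.00 = 0.062
AT4G10005 has the largest |ΔΔCt| = 5.09.

34.060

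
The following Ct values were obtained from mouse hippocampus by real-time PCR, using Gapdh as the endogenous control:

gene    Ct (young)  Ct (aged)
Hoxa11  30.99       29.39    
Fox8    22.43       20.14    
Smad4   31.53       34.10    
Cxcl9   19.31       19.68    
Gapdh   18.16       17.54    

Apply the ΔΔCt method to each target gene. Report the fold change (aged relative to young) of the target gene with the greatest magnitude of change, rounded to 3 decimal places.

0.110

Hoxa11: ΔΔCt = (29.39−17.54) − (30.99−18.16) = 11.85 − 12.83 = -0.98; fold change = 2^0.98 = 1.972
Fox8: ΔΔCt = (20.14−17.54) − (22.43−18.16) = 2.60 − 4.27 = -1.67; fold change = 2^1.67 = 3.182
Smad4: ΔΔCt = (34.10−17.54) − (31.53−18.16) = 16.56 − 13.37 = 3.19; fold change = 2^-3.19 = 0.110
Cxcl9: ΔΔCt = (19.68−17.54) − (19.31−18.16) = 2.14 − 1.15 = 0.99; fold change = 2^-0.99 = 0.503
Smad4 has the largest |ΔΔCt| = 3.19.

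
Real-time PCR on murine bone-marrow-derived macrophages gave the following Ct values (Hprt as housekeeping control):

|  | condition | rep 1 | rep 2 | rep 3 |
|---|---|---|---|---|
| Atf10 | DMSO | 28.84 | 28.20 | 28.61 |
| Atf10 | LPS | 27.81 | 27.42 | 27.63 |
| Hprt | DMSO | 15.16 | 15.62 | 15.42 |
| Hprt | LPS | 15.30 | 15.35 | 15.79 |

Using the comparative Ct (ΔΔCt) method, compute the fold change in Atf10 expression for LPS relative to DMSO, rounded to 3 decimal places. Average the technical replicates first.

2.014

Mean Ct: Atf10 DMSO 28.550; Atf10 LPS 27.620; Hprt DMSO 15.400; Hprt LPS 15.480
ΔCt(DMSO) = 28.550 − 15.400 = 13.150
ΔCt(LPS) = 27.620 − 15.480 = 12.140
ΔΔCt = 12.140 − 13.150 = -1.010
Fold change = 2^(−(-1.010)) = 2^1.010 = 2.0139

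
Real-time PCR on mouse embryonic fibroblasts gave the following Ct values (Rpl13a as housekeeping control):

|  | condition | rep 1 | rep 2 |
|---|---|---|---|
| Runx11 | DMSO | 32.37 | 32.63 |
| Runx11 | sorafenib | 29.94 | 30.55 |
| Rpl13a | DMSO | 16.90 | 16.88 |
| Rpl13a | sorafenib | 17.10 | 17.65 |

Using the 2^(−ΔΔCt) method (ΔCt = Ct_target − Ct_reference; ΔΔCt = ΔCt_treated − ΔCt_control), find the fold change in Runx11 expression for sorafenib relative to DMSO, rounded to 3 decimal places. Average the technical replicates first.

Mean Ct: Runx11 DMSO 32.500; Runx11 sorafenib 30.245; Rpl13a DMSO 16.890; Rpl13a sorafenib 17.375
ΔCt(DMSO) = 32.500 − 16.890 = 15.610
ΔCt(sorafenib) = 30.245 − 17.375 = 12.870
ΔΔCt = 12.870 − 15.610 = -2.740
Fold change = 2^(−(-2.740)) = 2^2.740 = 6.6807

6.681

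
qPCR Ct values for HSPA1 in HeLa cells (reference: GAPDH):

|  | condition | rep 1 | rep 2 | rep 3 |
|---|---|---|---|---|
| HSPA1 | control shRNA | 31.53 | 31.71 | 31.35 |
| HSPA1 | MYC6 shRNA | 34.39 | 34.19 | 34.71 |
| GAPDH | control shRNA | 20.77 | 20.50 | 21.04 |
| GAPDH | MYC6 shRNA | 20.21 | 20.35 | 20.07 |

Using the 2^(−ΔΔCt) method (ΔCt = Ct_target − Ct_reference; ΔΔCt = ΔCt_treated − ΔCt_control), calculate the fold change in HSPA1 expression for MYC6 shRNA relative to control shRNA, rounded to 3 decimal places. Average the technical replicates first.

Mean Ct: HSPA1 control shRNA 31.530; HSPA1 MYC6 shRNA 34.430; GAPDH control shRNA 20.770; GAPDH MYC6 shRNA 20.210
ΔCt(control shRNA) = 31.530 − 20.770 = 10.760
ΔCt(MYC6 shRNA) = 34.430 − 20.210 = 14.220
ΔΔCt = 14.220 − 10.760 = 3.460
Fold change = 2^(−3.460) = 0.0909

0.091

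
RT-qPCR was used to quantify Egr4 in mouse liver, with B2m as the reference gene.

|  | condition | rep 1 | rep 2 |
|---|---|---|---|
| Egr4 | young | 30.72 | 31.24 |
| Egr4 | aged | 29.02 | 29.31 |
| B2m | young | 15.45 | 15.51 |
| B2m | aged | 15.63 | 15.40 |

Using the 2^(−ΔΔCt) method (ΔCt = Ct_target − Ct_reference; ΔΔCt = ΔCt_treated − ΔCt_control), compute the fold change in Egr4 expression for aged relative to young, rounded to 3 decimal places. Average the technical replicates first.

3.605

Mean Ct: Egr4 young 30.980; Egr4 aged 29.165; B2m young 15.480; B2m aged 15.515
ΔCt(young) = 30.980 − 15.480 = 15.500
ΔCt(aged) = 29.165 − 15.515 = 13.650
ΔΔCt = 13.650 − 15.500 = -1.850
Fold change = 2^(−(-1.850)) = 2^1.850 = 3.6050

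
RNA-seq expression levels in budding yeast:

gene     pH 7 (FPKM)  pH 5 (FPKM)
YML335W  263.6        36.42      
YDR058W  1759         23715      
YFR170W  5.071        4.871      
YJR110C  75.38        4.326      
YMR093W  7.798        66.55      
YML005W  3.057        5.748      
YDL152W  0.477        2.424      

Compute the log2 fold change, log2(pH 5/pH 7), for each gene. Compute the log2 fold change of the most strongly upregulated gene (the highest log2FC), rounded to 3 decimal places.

log2(36.42/263.6) = -2.856  (YML335W)
log2(23715/1759) = 3.753  (YDR058W)
log2(4.871/5.071) = -0.058  (YFR170W)
log2(4.326/75.38) = -4.123  (YJR110C)
log2(66.55/7.798) = 3.093  (YMR093W)
log2(5.748/3.057) = 0.911  (YML005W)
log2(2.424/0.477) = 2.345  (YDL152W)
YDR058W is most strongly upregulated.

3.753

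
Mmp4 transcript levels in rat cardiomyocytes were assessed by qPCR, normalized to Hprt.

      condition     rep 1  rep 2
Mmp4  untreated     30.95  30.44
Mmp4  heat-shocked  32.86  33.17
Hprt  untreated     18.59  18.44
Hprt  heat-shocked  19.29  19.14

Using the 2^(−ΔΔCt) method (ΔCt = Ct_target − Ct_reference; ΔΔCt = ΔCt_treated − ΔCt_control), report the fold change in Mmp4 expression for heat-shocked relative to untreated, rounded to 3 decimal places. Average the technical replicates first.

Mean Ct: Mmp4 untreated 30.695; Mmp4 heat-shocked 33.015; Hprt untreated 18.515; Hprt heat-shocked 19.215
ΔCt(untreated) = 30.695 − 18.515 = 12.180
ΔCt(heat-shocked) = 33.015 − 19.215 = 13.800
ΔΔCt = 13.800 − 12.180 = 1.620
Fold change = 2^(−1.620) = 0.3253

0.325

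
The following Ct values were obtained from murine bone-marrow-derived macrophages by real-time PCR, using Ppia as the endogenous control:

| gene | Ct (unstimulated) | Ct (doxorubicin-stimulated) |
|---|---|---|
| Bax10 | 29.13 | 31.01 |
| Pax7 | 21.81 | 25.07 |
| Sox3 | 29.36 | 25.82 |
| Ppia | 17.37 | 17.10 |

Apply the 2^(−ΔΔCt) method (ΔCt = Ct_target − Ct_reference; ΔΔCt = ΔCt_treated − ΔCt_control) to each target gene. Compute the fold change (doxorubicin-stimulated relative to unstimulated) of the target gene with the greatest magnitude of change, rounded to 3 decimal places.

0.087

Bax10: ΔΔCt = (31.01−17.10) − (29.13−17.37) = 13.91 − 11.76 = 2.15; fold change = 2^-2.15 = 0.225
Pax7: ΔΔCt = (25.07−17.10) − (21.81−17.37) = 7.97 − 4.44 = 3.53; fold change = 2^-3.53 = 0.087
Sox3: ΔΔCt = (25.82−17.10) − (29.36−17.37) = 8.72 − 11.99 = -3.27; fold change = 2^3.27 = 9.646
Pax7 has the largest |ΔΔCt| = 3.53.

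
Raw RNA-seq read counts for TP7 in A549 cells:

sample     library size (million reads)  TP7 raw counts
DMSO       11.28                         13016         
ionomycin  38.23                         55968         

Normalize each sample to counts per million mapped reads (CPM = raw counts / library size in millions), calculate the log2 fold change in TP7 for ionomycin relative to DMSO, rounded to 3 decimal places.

CPM(DMSO) = 13016 / 11.28 = 1153.9007
CPM(ionomycin) = 55968 / 38.23 = 1463.9812
Fold change = 1463.9812 / 1153.9007 = 1.26872
log2(1.26872) = 0.3434

0.343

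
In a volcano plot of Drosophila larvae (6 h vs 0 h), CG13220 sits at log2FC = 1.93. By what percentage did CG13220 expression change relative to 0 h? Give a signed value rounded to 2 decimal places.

281.06%

Fold change = 2^(1.93) = 3.8106
Percent change = (FC − 1) × 100% = (3.8106 − 1) × 100 = 281.06%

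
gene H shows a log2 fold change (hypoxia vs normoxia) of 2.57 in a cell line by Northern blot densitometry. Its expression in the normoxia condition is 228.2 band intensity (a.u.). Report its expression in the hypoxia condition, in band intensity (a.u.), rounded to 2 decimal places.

Fold change = 2^(2.57) = 5.9381
hypoxia expression = 228.2 × 5.9381 = 1355.07

1355.07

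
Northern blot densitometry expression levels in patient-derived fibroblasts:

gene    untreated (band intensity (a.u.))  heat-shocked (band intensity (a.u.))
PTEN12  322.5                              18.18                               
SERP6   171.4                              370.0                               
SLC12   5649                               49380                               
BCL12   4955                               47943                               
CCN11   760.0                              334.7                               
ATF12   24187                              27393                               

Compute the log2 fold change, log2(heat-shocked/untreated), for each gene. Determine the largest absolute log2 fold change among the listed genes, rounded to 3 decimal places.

4.149

log2(18.18/322.5) = -4.149  (PTEN12)
log2(370.0/171.4) = 1.110  (SERP6)
log2(49380/5649) = 3.128  (SLC12)
log2(47943/4955) = 3.274  (BCL12)
log2(334.7/760.0) = -1.183  (CCN11)
log2(27393/24187) = 0.180  (ATF12)
The largest magnitude belongs to PTEN12.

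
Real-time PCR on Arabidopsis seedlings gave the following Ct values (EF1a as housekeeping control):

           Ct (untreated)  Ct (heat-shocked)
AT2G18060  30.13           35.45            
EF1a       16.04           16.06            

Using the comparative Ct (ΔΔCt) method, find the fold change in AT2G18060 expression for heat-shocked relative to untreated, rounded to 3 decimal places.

0.025

ΔCt(untreated) = 30.130 − 16.040 = 14.090
ΔCt(heat-shocked) = 35.450 − 16.060 = 19.390
ΔΔCt = 19.390 − 14.090 = 5.300
Fold change = 2^(−5.300) = 0.0254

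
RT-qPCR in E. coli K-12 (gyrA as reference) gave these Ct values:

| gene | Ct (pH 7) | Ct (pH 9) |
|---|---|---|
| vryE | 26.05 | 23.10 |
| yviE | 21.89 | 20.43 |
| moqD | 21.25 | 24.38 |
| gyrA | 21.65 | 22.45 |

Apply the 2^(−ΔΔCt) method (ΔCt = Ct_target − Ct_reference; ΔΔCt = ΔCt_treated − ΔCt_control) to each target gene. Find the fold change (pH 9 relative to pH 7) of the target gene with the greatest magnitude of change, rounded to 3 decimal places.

13.454

vryE: ΔΔCt = (23.10−22.45) − (26.05−21.65) = 0.65 − 4.40 = -3.75; fold change = 2^3.75 = 13.454
yviE: ΔΔCt = (20.43−22.45) − (21.89−21.65) = -2.02 − 0.24 = -2.26; fold change = 2^2.26 = 4.790
moqD: ΔΔCt = (24.38−22.45) − (21.25−21.65) = 1.93 − (-0.40) = 2.33; fold change = 2^-2.33 = 0.199
vryE has the largest |ΔΔCt| = 3.75.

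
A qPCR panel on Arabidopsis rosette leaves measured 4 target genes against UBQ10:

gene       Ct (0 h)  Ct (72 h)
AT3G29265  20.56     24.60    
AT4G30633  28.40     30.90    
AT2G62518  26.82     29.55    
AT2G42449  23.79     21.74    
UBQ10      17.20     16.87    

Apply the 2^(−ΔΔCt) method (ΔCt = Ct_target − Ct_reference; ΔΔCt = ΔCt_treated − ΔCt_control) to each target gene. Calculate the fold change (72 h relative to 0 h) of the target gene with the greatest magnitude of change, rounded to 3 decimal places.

0.048

AT3G29265: ΔΔCt = (24.60−16.87) − (20.56−17.20) = 7.73 − 3.36 = 4.37; fold change = 2^-4.37 = 0.048
AT4G30633: ΔΔCt = (30.90−16.87) − (28.40−17.20) = 14.03 − 11.20 = 2.83; fold change = 2^-2.83 = 0.141
AT2G62518: ΔΔCt = (29.55−16.87) − (26.82−17.20) = 12.68 − 9.62 = 3.06; fold change = 2^-3.06 = 0.120
AT2G42449: ΔΔCt = (21.74−16.87) − (23.79−17.20) = 4.87 − 6.59 = -1.72; fold change = 2^1.72 = 3.294
AT3G29265 has the largest |ΔΔCt| = 4.37.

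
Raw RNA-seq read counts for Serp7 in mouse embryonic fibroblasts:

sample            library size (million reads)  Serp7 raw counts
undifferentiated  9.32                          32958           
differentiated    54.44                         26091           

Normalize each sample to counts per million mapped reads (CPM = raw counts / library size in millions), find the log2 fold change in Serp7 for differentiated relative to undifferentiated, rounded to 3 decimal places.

CPM(undifferentiated) = 32958 / 9.32 = 3536.2661
CPM(differentiated) = 26091 / 54.44 = 479.2616
Fold change = 479.2616 / 3536.2661 = 0.13553
log2(0.13553) = -2.8833

-2.883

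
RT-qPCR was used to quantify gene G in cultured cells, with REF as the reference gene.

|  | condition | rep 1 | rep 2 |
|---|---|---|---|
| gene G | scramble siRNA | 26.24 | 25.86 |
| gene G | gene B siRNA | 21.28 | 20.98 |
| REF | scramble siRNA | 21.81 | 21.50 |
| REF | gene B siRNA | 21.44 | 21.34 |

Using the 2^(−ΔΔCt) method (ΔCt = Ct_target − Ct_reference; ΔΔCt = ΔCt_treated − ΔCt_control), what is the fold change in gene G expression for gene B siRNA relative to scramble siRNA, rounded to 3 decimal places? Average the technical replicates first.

Mean Ct: gene G scramble siRNA 26.050; gene G gene B siRNA 21.130; REF scramble siRNA 21.655; REF gene B siRNA 21.390
ΔCt(scramble siRNA) = 26.050 − 21.655 = 4.395
ΔCt(gene B siRNA) = 21.130 − 21.390 = -0.260
ΔΔCt = -0.260 − 4.395 = -4.655
Fold change = 2^(−(-4.655)) = 2^4.655 = 25.1939

25.194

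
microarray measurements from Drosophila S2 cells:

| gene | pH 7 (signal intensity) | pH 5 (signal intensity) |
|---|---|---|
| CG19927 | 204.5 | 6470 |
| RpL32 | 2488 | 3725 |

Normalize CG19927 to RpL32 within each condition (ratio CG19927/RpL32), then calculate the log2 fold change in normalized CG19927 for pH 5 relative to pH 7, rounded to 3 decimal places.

CG19927/RpL32 (pH 7) = 204.5 / 2488 = 0.082195
CG19927/RpL32 (pH 5) = 6470 / 3725 = 1.7369
Fold change = 1.7369 / 0.082195 = 21.1317
log2(21.1317) = 4.4013

4.401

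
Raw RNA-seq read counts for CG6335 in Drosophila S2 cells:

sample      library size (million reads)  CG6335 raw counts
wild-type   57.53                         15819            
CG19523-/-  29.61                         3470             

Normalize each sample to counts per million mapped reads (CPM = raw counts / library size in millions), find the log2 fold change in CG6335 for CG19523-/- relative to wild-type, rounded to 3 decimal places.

CPM(wild-type) = 15819 / 57.53 = 274.9696
CPM(CG19523-/-) = 3470 / 29.61 = 117.1901
Fold change = 117.1901 / 274.9696 = 0.42619
log2(0.42619) = -1.2304

-1.230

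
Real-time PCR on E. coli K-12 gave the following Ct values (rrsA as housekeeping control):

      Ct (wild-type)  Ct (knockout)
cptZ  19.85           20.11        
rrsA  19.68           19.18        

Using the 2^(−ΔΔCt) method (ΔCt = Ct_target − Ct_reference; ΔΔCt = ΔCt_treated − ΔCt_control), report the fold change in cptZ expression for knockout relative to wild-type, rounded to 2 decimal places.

0.59

ΔCt(wild-type) = 19.850 − 19.680 = 0.170
ΔCt(knockout) = 20.110 − 19.180 = 0.930
ΔΔCt = 0.930 − 0.170 = 0.760
Fold change = 2^(−0.760) = 0.590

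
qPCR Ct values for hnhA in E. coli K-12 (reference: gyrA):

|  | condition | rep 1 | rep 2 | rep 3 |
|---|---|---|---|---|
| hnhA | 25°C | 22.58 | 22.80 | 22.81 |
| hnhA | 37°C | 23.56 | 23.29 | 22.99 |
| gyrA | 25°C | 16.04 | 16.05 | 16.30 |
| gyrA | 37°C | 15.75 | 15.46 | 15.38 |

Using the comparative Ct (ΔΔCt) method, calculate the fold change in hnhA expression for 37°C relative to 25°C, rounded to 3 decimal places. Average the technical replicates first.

Mean Ct: hnhA 25°C 22.730; hnhA 37°C 23.280; gyrA 25°C 16.130; gyrA 37°C 15.530
ΔCt(25°C) = 22.730 − 16.130 = 6.600
ΔCt(37°C) = 23.280 − 15.530 = 7.750
ΔΔCt = 7.750 − 6.600 = 1.150
Fold change = 2^(−1.150) = 0.4506

0.451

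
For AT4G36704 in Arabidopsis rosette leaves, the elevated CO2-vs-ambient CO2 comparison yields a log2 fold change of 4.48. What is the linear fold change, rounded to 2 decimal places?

Fold change = 2^(4.48) = 22.316

22.32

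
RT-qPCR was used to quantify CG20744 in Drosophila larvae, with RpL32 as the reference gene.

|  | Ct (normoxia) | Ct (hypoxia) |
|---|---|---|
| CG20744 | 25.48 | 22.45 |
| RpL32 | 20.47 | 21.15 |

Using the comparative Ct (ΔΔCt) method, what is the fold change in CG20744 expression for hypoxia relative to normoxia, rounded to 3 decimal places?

ΔCt(normoxia) = 25.480 − 20.470 = 5.010
ΔCt(hypoxia) = 22.450 − 21.150 = 1.300
ΔΔCt = 1.300 − 5.010 = -3.710
Fold change = 2^(−(-3.710)) = 2^3.710 = 13.0864

13.086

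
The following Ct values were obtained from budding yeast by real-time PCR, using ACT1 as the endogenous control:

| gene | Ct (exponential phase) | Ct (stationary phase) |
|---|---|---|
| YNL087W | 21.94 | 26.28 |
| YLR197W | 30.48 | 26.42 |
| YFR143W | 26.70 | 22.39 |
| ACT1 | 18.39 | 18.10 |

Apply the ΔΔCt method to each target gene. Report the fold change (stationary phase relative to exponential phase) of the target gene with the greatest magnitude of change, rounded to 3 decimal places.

YNL087W: ΔΔCt = (26.28−18.10) − (21.94−18.39) = 8.18 − 3.55 = 4.63; fold change = 2^-4.63 = 0.040
YLR197W: ΔΔCt = (26.42−18.10) − (30.48−18.39) = 8.32 − 12.09 = -3.77; fold change = 2^3.77 = 13.642
YFR143W: ΔΔCt = (22.39−18.10) − (26.70−18.39) = 4.29 − 8.31 = -4.02; fold change = 2^4.02 = 16.223
YNL087W has the largest |ΔΔCt| = 4.63.

0.040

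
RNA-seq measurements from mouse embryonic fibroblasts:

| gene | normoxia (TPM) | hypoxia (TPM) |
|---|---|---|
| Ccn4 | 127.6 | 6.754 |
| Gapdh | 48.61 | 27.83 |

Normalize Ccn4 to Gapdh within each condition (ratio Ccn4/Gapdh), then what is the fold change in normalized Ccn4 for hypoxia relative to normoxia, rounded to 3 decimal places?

0.092

Ccn4/Gapdh (normoxia) = 127.6 / 48.61 = 2.625
Ccn4/Gapdh (hypoxia) = 6.754 / 27.83 = 0.24269
Fold change = 0.24269 / 2.625 = 0.0925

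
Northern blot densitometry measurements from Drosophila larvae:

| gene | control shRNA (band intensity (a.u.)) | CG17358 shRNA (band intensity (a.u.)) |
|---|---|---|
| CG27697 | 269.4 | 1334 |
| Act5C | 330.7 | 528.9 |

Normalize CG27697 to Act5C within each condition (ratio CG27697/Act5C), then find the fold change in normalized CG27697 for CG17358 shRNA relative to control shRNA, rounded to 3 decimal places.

CG27697/Act5C (control shRNA) = 269.4 / 330.7 = 0.81464
CG27697/Act5C (CG17358 shRNA) = 1334 / 528.9 = 2.5222
Fold change = 2.5222 / 0.81464 = 3.0961

3.096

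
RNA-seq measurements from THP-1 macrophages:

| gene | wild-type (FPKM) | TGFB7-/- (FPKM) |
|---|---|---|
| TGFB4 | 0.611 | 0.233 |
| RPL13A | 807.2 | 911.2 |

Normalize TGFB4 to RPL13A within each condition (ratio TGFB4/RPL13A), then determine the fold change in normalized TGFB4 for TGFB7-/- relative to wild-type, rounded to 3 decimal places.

TGFB4/RPL13A (wild-type) = 0.611 / 807.2 = 0.00075694
TGFB4/RPL13A (TGFB7-/-) = 0.233 / 911.2 = 0.00025571
Fold change = 0.00025571 / 0.00075694 = 0.3378

0.338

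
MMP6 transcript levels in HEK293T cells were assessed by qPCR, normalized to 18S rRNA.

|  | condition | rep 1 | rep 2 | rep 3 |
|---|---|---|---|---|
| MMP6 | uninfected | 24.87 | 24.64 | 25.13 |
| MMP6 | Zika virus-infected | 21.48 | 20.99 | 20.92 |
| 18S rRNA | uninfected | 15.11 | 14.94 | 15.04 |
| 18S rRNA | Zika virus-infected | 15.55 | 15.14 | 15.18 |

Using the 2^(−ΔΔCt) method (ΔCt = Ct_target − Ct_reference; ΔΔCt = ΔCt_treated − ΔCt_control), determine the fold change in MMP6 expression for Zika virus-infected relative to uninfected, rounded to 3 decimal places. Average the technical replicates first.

16.111

Mean Ct: MMP6 uninfected 24.880; MMP6 Zika virus-infected 21.130; 18S rRNA uninfected 15.030; 18S rRNA Zika virus-infected 15.290
ΔCt(uninfected) = 24.880 − 15.030 = 9.850
ΔCt(Zika virus-infected) = 21.130 − 15.290 = 5.840
ΔΔCt = 5.840 − 9.850 = -4.010
Fold change = 2^(−(-4.010)) = 2^4.010 = 16.1113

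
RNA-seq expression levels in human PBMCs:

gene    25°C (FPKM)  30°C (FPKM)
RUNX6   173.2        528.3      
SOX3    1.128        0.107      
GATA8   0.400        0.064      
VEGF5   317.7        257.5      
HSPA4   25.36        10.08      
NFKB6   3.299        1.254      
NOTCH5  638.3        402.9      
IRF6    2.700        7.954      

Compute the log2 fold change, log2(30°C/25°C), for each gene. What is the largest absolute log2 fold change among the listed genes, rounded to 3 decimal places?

log2(528.3/173.2) = 1.609  (RUNX6)
log2(0.107/1.128) = -3.398  (SOX3)
log2(0.064/0.400) = -2.644  (GATA8)
log2(257.5/317.7) = -0.303  (VEGF5)
log2(10.08/25.36) = -1.331  (HSPA4)
log2(1.254/3.299) = -1.395  (NFKB6)
log2(402.9/638.3) = -0.664  (NOTCH5)
log2(7.954/2.700) = 1.559  (IRF6)
The largest magnitude belongs to SOX3.

3.398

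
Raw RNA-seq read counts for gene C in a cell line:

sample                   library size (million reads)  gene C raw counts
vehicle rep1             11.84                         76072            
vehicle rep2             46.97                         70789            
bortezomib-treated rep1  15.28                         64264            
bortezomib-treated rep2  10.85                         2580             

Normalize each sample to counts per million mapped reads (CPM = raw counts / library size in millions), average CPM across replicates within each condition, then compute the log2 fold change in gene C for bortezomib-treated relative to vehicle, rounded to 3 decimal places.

-0.836

CPM(vehicle rep1) = 76072 / 11.84 = 6425.0000
CPM(vehicle rep2) = 70789 / 46.97 = 1507.1109
CPM(bortezomib-treated rep1) = 64264 / 15.28 = 4205.7592
CPM(bortezomib-treated rep2) = 2580 / 10.85 = 237.7880
mean CPM(vehicle) = 3966.0555; mean CPM(bortezomib-treated) = 2221.7736
Fold change = 2221.7736 / 3966.0555 = 0.56020
log2(0.56020) = -0.8360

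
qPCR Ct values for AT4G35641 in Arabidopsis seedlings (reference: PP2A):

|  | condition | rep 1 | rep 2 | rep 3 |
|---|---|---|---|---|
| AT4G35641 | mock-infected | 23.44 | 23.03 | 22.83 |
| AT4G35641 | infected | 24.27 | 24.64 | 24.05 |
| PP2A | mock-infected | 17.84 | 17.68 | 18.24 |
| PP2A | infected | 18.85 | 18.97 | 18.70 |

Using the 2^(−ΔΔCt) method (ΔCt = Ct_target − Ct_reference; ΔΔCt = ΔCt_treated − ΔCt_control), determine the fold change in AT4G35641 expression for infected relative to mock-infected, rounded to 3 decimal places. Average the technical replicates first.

0.812

Mean Ct: AT4G35641 mock-infected 23.100; AT4G35641 infected 24.320; PP2A mock-infected 17.920; PP2A infected 18.840
ΔCt(mock-infected) = 23.100 − 17.920 = 5.180
ΔCt(infected) = 24.320 − 18.840 = 5.480
ΔΔCt = 5.480 − 5.180 = 0.300
Fold change = 2^(−0.300) = 0.8123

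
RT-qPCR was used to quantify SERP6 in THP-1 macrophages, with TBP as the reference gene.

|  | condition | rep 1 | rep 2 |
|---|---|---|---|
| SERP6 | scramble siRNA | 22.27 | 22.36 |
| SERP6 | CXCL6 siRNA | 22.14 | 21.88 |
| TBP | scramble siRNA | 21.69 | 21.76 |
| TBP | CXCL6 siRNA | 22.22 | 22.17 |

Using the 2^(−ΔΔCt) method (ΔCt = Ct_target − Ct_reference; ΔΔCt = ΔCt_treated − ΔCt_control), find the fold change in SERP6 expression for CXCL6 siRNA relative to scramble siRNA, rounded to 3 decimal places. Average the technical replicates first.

1.711

Mean Ct: SERP6 scramble siRNA 22.315; SERP6 CXCL6 siRNA 22.010; TBP scramble siRNA 21.725; TBP CXCL6 siRNA 22.195
ΔCt(scramble siRNA) = 22.315 − 21.725 = 0.590
ΔCt(CXCL6 siRNA) = 22.010 − 22.195 = -0.185
ΔΔCt = -0.185 − 0.590 = -0.775
Fold change = 2^(−(-0.775)) = 2^0.775 = 1.7112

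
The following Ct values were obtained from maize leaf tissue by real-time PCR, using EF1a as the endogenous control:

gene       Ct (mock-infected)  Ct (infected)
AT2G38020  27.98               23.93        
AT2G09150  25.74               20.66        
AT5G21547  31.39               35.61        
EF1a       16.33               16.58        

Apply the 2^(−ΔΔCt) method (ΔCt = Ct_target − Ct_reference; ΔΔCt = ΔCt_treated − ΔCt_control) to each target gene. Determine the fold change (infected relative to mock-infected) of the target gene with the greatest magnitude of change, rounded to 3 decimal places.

40.224

AT2G38020: ΔΔCt = (23.93−16.58) − (27.98−16.33) = 7.35 − 11.65 = -4.30; fold change = 2^4.30 = 19.698
AT2G09150: ΔΔCt = (20.66−16.58) − (25.74−16.33) = 4.08 − 9.41 = -5.33; fold change = 2^5.33 = 40.224
AT5G21547: ΔΔCt = (35.61−16.58) − (31.39−16.33) = 19.03 − 15.06 = 3.97; fold change = 2^-3.97 = 0.064
AT2G09150 has the largest |ΔΔCt| = 5.33.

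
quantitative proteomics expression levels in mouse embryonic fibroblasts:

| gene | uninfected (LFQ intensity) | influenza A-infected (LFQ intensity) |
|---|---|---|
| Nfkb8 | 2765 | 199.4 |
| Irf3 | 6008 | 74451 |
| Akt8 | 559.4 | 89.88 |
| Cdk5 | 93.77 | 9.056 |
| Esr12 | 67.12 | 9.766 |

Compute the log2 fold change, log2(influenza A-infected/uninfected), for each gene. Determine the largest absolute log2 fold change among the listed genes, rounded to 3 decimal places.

3.794

log2(199.4/2765) = -3.794  (Nfkb8)
log2(74451/6008) = 3.631  (Irf3)
log2(89.88/559.4) = -2.638  (Akt8)
log2(9.056/93.77) = -3.372  (Cdk5)
log2(9.766/67.12) = -2.781  (Esr12)
The largest magnitude belongs to Nfkb8.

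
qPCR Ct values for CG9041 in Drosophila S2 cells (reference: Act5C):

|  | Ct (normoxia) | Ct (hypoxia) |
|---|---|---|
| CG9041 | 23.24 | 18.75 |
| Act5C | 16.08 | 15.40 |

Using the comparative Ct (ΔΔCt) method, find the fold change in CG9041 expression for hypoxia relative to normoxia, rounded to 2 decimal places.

14.03

ΔCt(normoxia) = 23.240 − 16.080 = 7.160
ΔCt(hypoxia) = 18.750 − 15.400 = 3.350
ΔΔCt = 3.350 − 7.160 = -3.810
Fold change = 2^(−(-3.810)) = 2^3.810 = 14.026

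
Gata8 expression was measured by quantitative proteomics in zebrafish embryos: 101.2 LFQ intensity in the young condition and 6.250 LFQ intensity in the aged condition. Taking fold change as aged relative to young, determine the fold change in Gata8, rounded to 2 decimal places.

0.06

Fold change = 6.250 / 101.2 = 0.062
Gata8 is downregulated.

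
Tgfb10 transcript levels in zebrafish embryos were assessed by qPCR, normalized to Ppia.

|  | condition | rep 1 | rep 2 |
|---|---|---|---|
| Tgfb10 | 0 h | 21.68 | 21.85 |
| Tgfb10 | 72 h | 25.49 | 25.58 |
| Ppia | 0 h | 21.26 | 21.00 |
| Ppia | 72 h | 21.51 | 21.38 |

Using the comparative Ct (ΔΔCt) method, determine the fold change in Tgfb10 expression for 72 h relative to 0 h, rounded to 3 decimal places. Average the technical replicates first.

0.091

Mean Ct: Tgfb10 0 h 21.765; Tgfb10 72 h 25.535; Ppia 0 h 21.130; Ppia 72 h 21.445
ΔCt(0 h) = 21.765 − 21.130 = 0.635
ΔCt(72 h) = 25.535 − 21.445 = 4.090
ΔΔCt = 4.090 − 0.635 = 3.455
Fold change = 2^(−3.455) = 0.0912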